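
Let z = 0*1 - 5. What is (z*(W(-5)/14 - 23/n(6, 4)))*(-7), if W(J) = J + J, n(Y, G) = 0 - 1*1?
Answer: 780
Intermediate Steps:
n(Y, G) = -1 (n(Y, G) = 0 - 1 = -1)
W(J) = 2*J
z = -5 (z = 0 - 5 = -5)
(z*(W(-5)/14 - 23/n(6, 4)))*(-7) = -5*((2*(-5))/14 - 23/(-1))*(-7) = -5*(-10*1/14 - 23*(-1))*(-7) = -5*(-5/7 + 23)*(-7) = -5*156/7*(-7) = -780/7*(-7) = 780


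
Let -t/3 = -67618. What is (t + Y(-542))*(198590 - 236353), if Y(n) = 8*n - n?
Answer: -7517102780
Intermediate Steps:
Y(n) = 7*n
t = 202854 (t = -3*(-67618) = 202854)
(t + Y(-542))*(198590 - 236353) = (202854 + 7*(-542))*(198590 - 236353) = (202854 - 3794)*(-37763) = 199060*(-37763) = -7517102780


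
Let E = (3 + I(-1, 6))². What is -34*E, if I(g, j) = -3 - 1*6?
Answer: -1224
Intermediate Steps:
I(g, j) = -9 (I(g, j) = -3 - 6 = -9)
E = 36 (E = (3 - 9)² = (-6)² = 36)
-34*E = -34*36 = -1224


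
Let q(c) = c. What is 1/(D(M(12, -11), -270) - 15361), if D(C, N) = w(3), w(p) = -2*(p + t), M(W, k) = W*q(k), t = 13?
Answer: -1/15393 ≈ -6.4965e-5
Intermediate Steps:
M(W, k) = W*k
w(p) = -26 - 2*p (w(p) = -2*(p + 13) = -2*(13 + p) = -26 - 2*p)
D(C, N) = -32 (D(C, N) = -26 - 2*3 = -26 - 6 = -32)
1/(D(M(12, -11), -270) - 15361) = 1/(-32 - 15361) = 1/(-15393) = -1/15393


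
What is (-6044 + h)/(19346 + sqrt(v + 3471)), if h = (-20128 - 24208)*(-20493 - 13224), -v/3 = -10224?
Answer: 28919771812328/374233573 - 1494870868*sqrt(34143)/374233573 ≈ 76539.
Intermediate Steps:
v = 30672 (v = -3*(-10224) = 30672)
h = 1494876912 (h = -44336*(-33717) = 1494876912)
(-6044 + h)/(19346 + sqrt(v + 3471)) = (-6044 + 1494876912)/(19346 + sqrt(30672 + 3471)) = 1494870868/(19346 + sqrt(34143))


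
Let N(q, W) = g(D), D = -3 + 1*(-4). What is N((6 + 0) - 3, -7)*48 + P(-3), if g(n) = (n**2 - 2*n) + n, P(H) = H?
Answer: 2685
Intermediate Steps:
D = -7 (D = -3 - 4 = -7)
g(n) = n**2 - n
N(q, W) = 56 (N(q, W) = -7*(-1 - 7) = -7*(-8) = 56)
N((6 + 0) - 3, -7)*48 + P(-3) = 56*48 - 3 = 2688 - 3 = 2685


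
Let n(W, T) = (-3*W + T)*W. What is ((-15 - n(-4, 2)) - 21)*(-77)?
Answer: -1540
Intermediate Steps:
n(W, T) = W*(T - 3*W) (n(W, T) = (T - 3*W)*W = W*(T - 3*W))
((-15 - n(-4, 2)) - 21)*(-77) = ((-15 - (-4)*(2 - 3*(-4))) - 21)*(-77) = ((-15 - (-4)*(2 + 12)) - 21)*(-77) = ((-15 - (-4)*14) - 21)*(-77) = ((-15 - 1*(-56)) - 21)*(-77) = ((-15 + 56) - 21)*(-77) = (41 - 21)*(-77) = 20*(-77) = -1540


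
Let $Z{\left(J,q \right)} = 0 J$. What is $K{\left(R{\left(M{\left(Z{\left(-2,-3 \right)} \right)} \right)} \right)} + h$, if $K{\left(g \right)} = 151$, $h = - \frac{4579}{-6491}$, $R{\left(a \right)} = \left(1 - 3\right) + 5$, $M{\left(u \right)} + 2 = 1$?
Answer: $\frac{984720}{6491} \approx 151.71$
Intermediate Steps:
$Z{\left(J,q \right)} = 0$
$M{\left(u \right)} = -1$ ($M{\left(u \right)} = -2 + 1 = -1$)
$R{\left(a \right)} = 3$ ($R{\left(a \right)} = -2 + 5 = 3$)
$h = \frac{4579}{6491}$ ($h = \left(-4579\right) \left(- \frac{1}{6491}\right) = \frac{4579}{6491} \approx 0.70544$)
$K{\left(R{\left(M{\left(Z{\left(-2,-3 \right)} \right)} \right)} \right)} + h = 151 + \frac{4579}{6491} = \frac{984720}{6491}$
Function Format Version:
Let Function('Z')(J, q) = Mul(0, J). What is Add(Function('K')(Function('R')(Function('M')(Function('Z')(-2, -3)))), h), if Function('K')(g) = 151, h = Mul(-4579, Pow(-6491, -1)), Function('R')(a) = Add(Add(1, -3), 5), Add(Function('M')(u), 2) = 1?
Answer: Rational(984720, 6491) ≈ 151.71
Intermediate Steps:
Function('Z')(J, q) = 0
Function('M')(u) = -1 (Function('M')(u) = Add(-2, 1) = -1)
Function('R')(a) = 3 (Function('R')(a) = Add(-2, 5) = 3)
h = Rational(4579, 6491) (h = Mul(-4579, Rational(-1, 6491)) = Rational(4579, 6491) ≈ 0.70544)
Add(Function('K')(Function('R')(Function('M')(Function('Z')(-2, -3)))), h) = Add(151, Rational(4579, 6491)) = Rational(984720, 6491)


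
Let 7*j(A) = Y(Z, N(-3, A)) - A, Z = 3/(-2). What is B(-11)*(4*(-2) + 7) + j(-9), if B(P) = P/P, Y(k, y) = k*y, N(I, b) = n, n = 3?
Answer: -5/14 ≈ -0.35714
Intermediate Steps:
N(I, b) = 3
Z = -3/2 (Z = 3*(-1/2) = -3/2 ≈ -1.5000)
B(P) = 1
j(A) = -9/14 - A/7 (j(A) = (-3/2*3 - A)/7 = (-9/2 - A)/7 = -9/14 - A/7)
B(-11)*(4*(-2) + 7) + j(-9) = 1*(4*(-2) + 7) + (-9/14 - 1/7*(-9)) = 1*(-8 + 7) + (-9/14 + 9/7) = 1*(-1) + 9/14 = -1 + 9/14 = -5/14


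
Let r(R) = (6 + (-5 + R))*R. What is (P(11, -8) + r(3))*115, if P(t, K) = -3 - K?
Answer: 1955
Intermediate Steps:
r(R) = R*(1 + R) (r(R) = (1 + R)*R = R*(1 + R))
(P(11, -8) + r(3))*115 = ((-3 - 1*(-8)) + 3*(1 + 3))*115 = ((-3 + 8) + 3*4)*115 = (5 + 12)*115 = 17*115 = 1955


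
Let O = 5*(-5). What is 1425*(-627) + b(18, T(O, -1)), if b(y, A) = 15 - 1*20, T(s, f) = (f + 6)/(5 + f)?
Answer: -893480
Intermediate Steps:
O = -25
T(s, f) = (6 + f)/(5 + f)
b(y, A) = -5 (b(y, A) = 15 - 20 = -5)
1425*(-627) + b(18, T(O, -1)) = 1425*(-627) - 5 = -893475 - 5 = -893480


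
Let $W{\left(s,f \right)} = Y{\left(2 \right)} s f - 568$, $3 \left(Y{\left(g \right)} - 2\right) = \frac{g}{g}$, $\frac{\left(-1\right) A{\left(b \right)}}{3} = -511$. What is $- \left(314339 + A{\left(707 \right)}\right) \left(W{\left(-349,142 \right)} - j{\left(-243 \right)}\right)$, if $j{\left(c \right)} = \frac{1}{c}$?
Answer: $\frac{8919406855648}{243} \approx 3.6705 \cdot 10^{10}$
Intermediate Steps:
$A{\left(b \right)} = 1533$ ($A{\left(b \right)} = \left(-3\right) \left(-511\right) = 1533$)
$Y{\left(g \right)} = \frac{7}{3}$ ($Y{\left(g \right)} = 2 + \frac{g \frac{1}{g}}{3} = 2 + \frac{1}{3} \cdot 1 = 2 + \frac{1}{3} = \frac{7}{3}$)
$W{\left(s,f \right)} = -568 + \frac{7 f s}{3}$ ($W{\left(s,f \right)} = \frac{7 s}{3} f - 568 = \frac{7 f s}{3} - 568 = -568 + \frac{7 f s}{3}$)
$- \left(314339 + A{\left(707 \right)}\right) \left(W{\left(-349,142 \right)} - j{\left(-243 \right)}\right) = - \left(314339 + 1533\right) \left(\left(-568 + \frac{7}{3} \cdot 142 \left(-349\right)\right) - \frac{1}{-243}\right) = - 315872 \left(\left(-568 - \frac{346906}{3}\right) - - \frac{1}{243}\right) = - 315872 \left(- \frac{348610}{3} + \frac{1}{243}\right) = - \frac{315872 \left(-28237409\right)}{243} = \left(-1\right) \left(- \frac{8919406855648}{243}\right) = \frac{8919406855648}{243}$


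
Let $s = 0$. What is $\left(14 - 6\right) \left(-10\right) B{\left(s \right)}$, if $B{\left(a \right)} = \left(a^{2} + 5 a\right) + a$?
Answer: $0$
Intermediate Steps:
$B{\left(a \right)} = a^{2} + 6 a$
$\left(14 - 6\right) \left(-10\right) B{\left(s \right)} = \left(14 - 6\right) \left(-10\right) 0 \left(6 + 0\right) = 8 \left(-10\right) 0 \cdot 6 = \left(-80\right) 0 = 0$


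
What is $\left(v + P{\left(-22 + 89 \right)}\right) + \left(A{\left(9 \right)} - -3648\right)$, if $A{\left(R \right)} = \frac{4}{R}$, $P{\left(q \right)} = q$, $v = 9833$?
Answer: $\frac{121936}{9} \approx 13548.0$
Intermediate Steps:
$\left(v + P{\left(-22 + 89 \right)}\right) + \left(A{\left(9 \right)} - -3648\right) = \left(9833 + \left(-22 + 89\right)\right) + \left(\frac{4}{9} - -3648\right) = \left(9833 + 67\right) + \left(4 \cdot \frac{1}{9} + 3648\right) = 9900 + \left(\frac{4}{9} + 3648\right) = 9900 + \frac{32836}{9} = \frac{121936}{9}$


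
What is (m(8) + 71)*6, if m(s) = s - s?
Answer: 426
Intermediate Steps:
m(s) = 0
(m(8) + 71)*6 = (0 + 71)*6 = 71*6 = 426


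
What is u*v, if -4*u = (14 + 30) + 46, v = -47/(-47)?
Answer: -45/2 ≈ -22.500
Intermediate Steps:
v = 1 (v = -47*(-1/47) = 1)
u = -45/2 (u = -((14 + 30) + 46)/4 = -(44 + 46)/4 = -1/4*90 = -45/2 ≈ -22.500)
u*v = -45/2*1 = -45/2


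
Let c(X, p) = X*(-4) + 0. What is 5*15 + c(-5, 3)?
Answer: 95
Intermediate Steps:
c(X, p) = -4*X (c(X, p) = -4*X + 0 = -4*X)
5*15 + c(-5, 3) = 5*15 - 4*(-5) = 75 + 20 = 95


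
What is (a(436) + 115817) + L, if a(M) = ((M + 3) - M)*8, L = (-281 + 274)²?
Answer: 115890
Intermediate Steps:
L = 49 (L = (-7)² = 49)
a(M) = 24 (a(M) = ((3 + M) - M)*8 = 3*8 = 24)
(a(436) + 115817) + L = (24 + 115817) + 49 = 115841 + 49 = 115890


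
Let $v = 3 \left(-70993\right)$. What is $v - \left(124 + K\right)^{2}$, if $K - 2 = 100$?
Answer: $-264055$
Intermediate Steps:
$K = 102$ ($K = 2 + 100 = 102$)
$v = -212979$
$v - \left(124 + K\right)^{2} = -212979 - \left(124 + 102\right)^{2} = -212979 - 226^{2} = -212979 - 51076 = -264055$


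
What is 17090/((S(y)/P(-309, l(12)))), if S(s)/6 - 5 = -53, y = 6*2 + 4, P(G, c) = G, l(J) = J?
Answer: 880135/48 ≈ 18336.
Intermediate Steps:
y = 16 (y = 12 + 4 = 16)
S(s) = -288 (S(s) = 30 + 6*(-53) = 30 - 318 = -288)
17090/((S(y)/P(-309, l(12)))) = 17090/((-288/(-309))) = 17090/((-288*(-1/309))) = 17090/(96/103) = 17090*(103/96) = 880135/48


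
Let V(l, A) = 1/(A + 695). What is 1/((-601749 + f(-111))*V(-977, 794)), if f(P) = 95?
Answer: -1489/601654 ≈ -0.0024748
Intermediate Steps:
V(l, A) = 1/(695 + A)
1/((-601749 + f(-111))*V(-977, 794)) = 1/((-601749 + 95)*(1/(695 + 794))) = 1/((-601654)*(1/1489)) = -1/(601654*1/1489) = -1/601654*1489 = -1489/601654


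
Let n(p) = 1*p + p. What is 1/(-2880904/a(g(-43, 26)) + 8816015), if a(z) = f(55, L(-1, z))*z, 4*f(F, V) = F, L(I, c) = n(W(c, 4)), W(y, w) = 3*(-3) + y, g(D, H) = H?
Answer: 55/484437609 ≈ 1.1353e-7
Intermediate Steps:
W(y, w) = -9 + y
n(p) = 2*p (n(p) = p + p = 2*p)
L(I, c) = -18 + 2*c (L(I, c) = 2*(-9 + c) = -18 + 2*c)
f(F, V) = F/4
a(z) = 55*z/4 (a(z) = ((¼)*55)*z = 55*z/4)
1/(-2880904/a(g(-43, 26)) + 8816015) = 1/(-2880904/((55/4)*26) + 8816015) = 1/(-2880904/715/2 + 8816015) = 1/(-2880904*2/715 + 8816015) = 1/(-443216/55 + 8816015) = 1/(484437609/55) = 55/484437609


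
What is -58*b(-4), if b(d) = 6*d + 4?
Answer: 1160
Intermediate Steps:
b(d) = 4 + 6*d
-58*b(-4) = -58*(4 + 6*(-4)) = -58*(4 - 24) = -58*(-20) = 1160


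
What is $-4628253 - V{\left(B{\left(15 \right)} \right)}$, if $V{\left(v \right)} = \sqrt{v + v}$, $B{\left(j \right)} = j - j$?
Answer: $-4628253$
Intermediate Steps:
$B{\left(j \right)} = 0$
$V{\left(v \right)} = \sqrt{2} \sqrt{v}$ ($V{\left(v \right)} = \sqrt{2 v} = \sqrt{2} \sqrt{v}$)
$-4628253 - V{\left(B{\left(15 \right)} \right)} = -4628253 - \sqrt{2} \sqrt{0} = -4628253 - \sqrt{2} \cdot 0 = -4628253 - 0 = -4628253 + 0 = -4628253$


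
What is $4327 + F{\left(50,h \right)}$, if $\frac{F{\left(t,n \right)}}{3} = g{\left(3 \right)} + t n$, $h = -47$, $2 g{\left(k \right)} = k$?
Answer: $- \frac{5437}{2} \approx -2718.5$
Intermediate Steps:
$g{\left(k \right)} = \frac{k}{2}$
$F{\left(t,n \right)} = \frac{9}{2} + 3 n t$ ($F{\left(t,n \right)} = 3 \left(\frac{1}{2} \cdot 3 + t n\right) = 3 \left(\frac{3}{2} + n t\right) = \frac{9}{2} + 3 n t$)
$4327 + F{\left(50,h \right)} = 4327 + \left(\frac{9}{2} + 3 \left(-47\right) 50\right) = 4327 + \left(\frac{9}{2} - 7050\right) = 4327 - \frac{14091}{2} = - \frac{5437}{2}$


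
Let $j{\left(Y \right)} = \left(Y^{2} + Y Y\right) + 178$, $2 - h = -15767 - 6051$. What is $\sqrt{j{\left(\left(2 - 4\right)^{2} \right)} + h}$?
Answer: $\sqrt{22030} \approx 148.43$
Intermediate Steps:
$h = 21820$ ($h = 2 - \left(-15767 - 6051\right) = 2 - -21818 = 2 + 21818 = 21820$)
$j{\left(Y \right)} = 178 + 2 Y^{2}$ ($j{\left(Y \right)} = \left(Y^{2} + Y^{2}\right) + 178 = 2 Y^{2} + 178 = 178 + 2 Y^{2}$)
$\sqrt{j{\left(\left(2 - 4\right)^{2} \right)} + h} = \sqrt{\left(178 + 2 \left(\left(2 - 4\right)^{2}\right)^{2}\right) + 21820} = \sqrt{\left(178 + 2 \left(\left(-2\right)^{2}\right)^{2}\right) + 21820} = \sqrt{\left(178 + 2 \cdot 4^{2}\right) + 21820} = \sqrt{\left(178 + 2 \cdot 16\right) + 21820} = \sqrt{\left(178 + 32\right) + 21820} = \sqrt{210 + 21820} = \sqrt{22030}$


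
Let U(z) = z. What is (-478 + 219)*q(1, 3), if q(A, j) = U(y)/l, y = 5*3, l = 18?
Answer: -1295/6 ≈ -215.83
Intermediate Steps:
y = 15
q(A, j) = ⅚ (q(A, j) = 15/18 = 15*(1/18) = ⅚)
(-478 + 219)*q(1, 3) = (-478 + 219)*(⅚) = -259*⅚ = -1295/6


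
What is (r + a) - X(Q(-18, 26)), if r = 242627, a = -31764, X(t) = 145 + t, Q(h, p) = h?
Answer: 210736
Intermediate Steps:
(r + a) - X(Q(-18, 26)) = (242627 - 31764) - (145 - 18) = 210863 - 1*127 = 210863 - 127 = 210736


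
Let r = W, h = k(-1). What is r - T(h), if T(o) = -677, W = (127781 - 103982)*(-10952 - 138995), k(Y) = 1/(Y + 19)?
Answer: -3568587976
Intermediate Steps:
k(Y) = 1/(19 + Y)
h = 1/18 (h = 1/(19 - 1) = 1/18 ≈ 0.055556)
W = -3568588653 (W = 23799*(-149947) = -3568588653)
r = -3568588653
r - T(h) = -3568588653 - 1*(-677) = -3568588653 + 677 = -3568587976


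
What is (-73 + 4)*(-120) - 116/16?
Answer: 33091/4 ≈ 8272.8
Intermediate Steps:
(-73 + 4)*(-120) - 116/16 = -69*(-120) - 116*1/16 = 8280 - 29/4 = 33091/4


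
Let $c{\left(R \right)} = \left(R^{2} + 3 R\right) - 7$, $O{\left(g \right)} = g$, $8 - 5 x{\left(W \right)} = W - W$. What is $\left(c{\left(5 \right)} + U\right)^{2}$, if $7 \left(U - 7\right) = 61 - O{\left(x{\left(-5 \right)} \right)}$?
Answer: $\frac{2879809}{1225} \approx 2350.9$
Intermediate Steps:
$x{\left(W \right)} = \frac{8}{5}$ ($x{\left(W \right)} = \frac{8}{5} - \frac{W - W}{5} = \frac{8}{5} - 0 = \frac{8}{5} + 0 = \frac{8}{5}$)
$c{\left(R \right)} = -7 + R^{2} + 3 R$
$U = \frac{542}{35}$ ($U = 7 + \frac{61 - \frac{8}{5}}{7} = 7 + \frac{1}{7} \cdot \frac{297}{5} = 7 + \frac{297}{35} = \frac{542}{35} \approx 15.486$)
$\left(c{\left(5 \right)} + U\right)^{2} = \left(\left(-7 + 5^{2} + 3 \cdot 5\right) + \frac{542}{35}\right)^{2} = \left(\left(-7 + 25 + 15\right) + \frac{542}{35}\right)^{2} = \left(33 + \frac{542}{35}\right)^{2} = \left(\frac{1697}{35}\right)^{2} = \frac{2879809}{1225}$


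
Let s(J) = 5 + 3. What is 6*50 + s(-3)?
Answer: 308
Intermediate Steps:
s(J) = 8
6*50 + s(-3) = 6*50 + 8 = 300 + 8 = 308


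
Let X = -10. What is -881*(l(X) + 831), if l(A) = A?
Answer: -723301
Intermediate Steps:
-881*(l(X) + 831) = -881*(-10 + 831) = -881*821 = -723301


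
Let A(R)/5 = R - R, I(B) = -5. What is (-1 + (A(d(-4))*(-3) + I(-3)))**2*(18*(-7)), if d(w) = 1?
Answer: -4536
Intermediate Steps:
A(R) = 0 (A(R) = 5*(R - R) = 5*0 = 0)
(-1 + (A(d(-4))*(-3) + I(-3)))**2*(18*(-7)) = (-1 + (0*(-3) - 5))**2*(18*(-7)) = (-1 + (0 - 5))**2*(-126) = (-1 - 5)**2*(-126) = (-6)**2*(-126) = 36*(-126) = -4536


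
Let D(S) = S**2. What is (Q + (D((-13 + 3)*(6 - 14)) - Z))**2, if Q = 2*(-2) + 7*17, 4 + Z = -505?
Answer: 49336576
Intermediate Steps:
Z = -509 (Z = -4 - 505 = -509)
Q = 115 (Q = -4 + 119 = 115)
(Q + (D((-13 + 3)*(6 - 14)) - Z))**2 = (115 + (((-13 + 3)*(6 - 14))**2 - 1*(-509)))**2 = (115 + ((-10*(-8))**2 + 509))**2 = (115 + (80**2 + 509))**2 = (115 + (6400 + 509))**2 = (115 + 6909)**2 = 7024**2 = 49336576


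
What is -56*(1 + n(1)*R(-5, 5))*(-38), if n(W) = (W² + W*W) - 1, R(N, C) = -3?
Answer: -4256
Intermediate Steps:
n(W) = -1 + 2*W² (n(W) = (W² + W²) - 1 = 2*W² - 1 = -1 + 2*W²)
-56*(1 + n(1)*R(-5, 5))*(-38) = -56*(1 + (-1 + 2*1²)*(-3))*(-38) = -56*(1 + (-1 + 2*1)*(-3))*(-38) = -56*(1 + (-1 + 2)*(-3))*(-38) = -56*(1 + 1*(-3))*(-38) = -56*(1 - 3)*(-38) = -56*(-2)*(-38) = 112*(-38) = -4256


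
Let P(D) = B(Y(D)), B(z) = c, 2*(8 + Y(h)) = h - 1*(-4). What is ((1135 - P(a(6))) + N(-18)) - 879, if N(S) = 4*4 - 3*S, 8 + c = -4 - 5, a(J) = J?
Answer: 343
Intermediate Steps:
c = -17 (c = -8 + (-4 - 5) = -8 - 9 = -17)
Y(h) = -6 + h/2 (Y(h) = -8 + (h - 1*(-4))/2 = -8 + (h + 4)/2 = -8 + (4 + h)/2 = -8 + (2 + h/2) = -6 + h/2)
B(z) = -17
P(D) = -17
N(S) = 16 - 3*S
((1135 - P(a(6))) + N(-18)) - 879 = ((1135 - 1*(-17)) + (16 - 3*(-18))) - 879 = ((1135 + 17) + (16 + 54)) - 879 = (1152 + 70) - 879 = 1222 - 879 = 343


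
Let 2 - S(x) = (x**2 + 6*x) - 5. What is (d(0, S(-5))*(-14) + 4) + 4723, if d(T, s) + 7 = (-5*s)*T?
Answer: 4825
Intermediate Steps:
S(x) = 7 - x**2 - 6*x (S(x) = 2 - ((x**2 + 6*x) - 5) = 2 - (-5 + x**2 + 6*x) = 2 + (5 - x**2 - 6*x) = 7 - x**2 - 6*x)
d(T, s) = -7 - 5*T*s (d(T, s) = -7 + (-5*s)*T = -7 - 5*T*s)
(d(0, S(-5))*(-14) + 4) + 4723 = ((-7 - 5*0*(7 - 1*(-5)**2 - 6*(-5)))*(-14) + 4) + 4723 = ((-7 - 5*0*(7 - 1*25 + 30))*(-14) + 4) + 4723 = ((-7 - 5*0*(7 - 25 + 30))*(-14) + 4) + 4723 = ((-7 - 5*0*12)*(-14) + 4) + 4723 = ((-7 + 0)*(-14) + 4) + 4723 = (-7*(-14) + 4) + 4723 = (98 + 4) + 4723 = 102 + 4723 = 4825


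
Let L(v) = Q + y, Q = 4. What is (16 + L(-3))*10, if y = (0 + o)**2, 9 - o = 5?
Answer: 360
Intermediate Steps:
o = 4 (o = 9 - 1*5 = 9 - 5 = 4)
y = 16 (y = (0 + 4)**2 = 4**2 = 16)
L(v) = 20 (L(v) = 4 + 16 = 20)
(16 + L(-3))*10 = (16 + 20)*10 = 36*10 = 360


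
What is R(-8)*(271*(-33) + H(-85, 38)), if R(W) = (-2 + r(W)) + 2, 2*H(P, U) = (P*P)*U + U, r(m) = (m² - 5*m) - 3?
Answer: 12963451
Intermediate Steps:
r(m) = -3 + m² - 5*m
H(P, U) = U/2 + U*P²/2 (H(P, U) = ((P*P)*U + U)/2 = (P²*U + U)/2 = (U*P² + U)/2 = (U + U*P²)/2 = U/2 + U*P²/2)
R(W) = -3 + W² - 5*W (R(W) = (-2 + (-3 + W² - 5*W)) + 2 = (-5 + W² - 5*W) + 2 = -3 + W² - 5*W)
R(-8)*(271*(-33) + H(-85, 38)) = (-3 + (-8)² - 5*(-8))*(271*(-33) + (½)*38*(1 + (-85)²)) = (-3 + 64 + 40)*(-8943 + (½)*38*(1 + 7225)) = 101*(-8943 + (½)*38*7226) = 101*(-8943 + 137294) = 101*128351 = 12963451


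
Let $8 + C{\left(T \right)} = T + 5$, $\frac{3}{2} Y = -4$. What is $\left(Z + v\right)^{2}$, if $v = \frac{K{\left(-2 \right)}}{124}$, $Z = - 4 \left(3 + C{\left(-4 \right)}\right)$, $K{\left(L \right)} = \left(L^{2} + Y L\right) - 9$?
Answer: $\frac{35438209}{138384} \approx 256.09$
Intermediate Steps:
$Y = - \frac{8}{3}$ ($Y = \frac{2}{3} \left(-4\right) = - \frac{8}{3} \approx -2.6667$)
$C{\left(T \right)} = -3 + T$ ($C{\left(T \right)} = -8 + \left(T + 5\right) = -8 + \left(5 + T\right) = -3 + T$)
$K{\left(L \right)} = -9 + L^{2} - \frac{8 L}{3}$ ($K{\left(L \right)} = \left(L^{2} - \frac{8 L}{3}\right) - 9 = -9 + L^{2} - \frac{8 L}{3}$)
$Z = 16$ ($Z = - 4 \left(3 - 7\right) = \left(-4\right) \left(-4\right) = 16$)
$v = \frac{1}{372}$ ($v = \frac{-9 + \left(-2\right)^{2} - - \frac{16}{3}}{124} = \left(-9 + 4 + \frac{16}{3}\right) \frac{1}{124} = \frac{1}{3} \cdot \frac{1}{124} = \frac{1}{372} \approx 0.0026882$)
$\left(Z + v\right)^{2} = \left(16 + \frac{1}{372}\right)^{2} = \left(\frac{5953}{372}\right)^{2} = \frac{35438209}{138384}$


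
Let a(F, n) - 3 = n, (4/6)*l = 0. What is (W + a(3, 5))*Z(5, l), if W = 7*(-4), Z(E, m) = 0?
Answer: 0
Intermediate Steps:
l = 0 (l = (3/2)*0 = 0)
a(F, n) = 3 + n
W = -28
(W + a(3, 5))*Z(5, l) = (-28 + (3 + 5))*0 = (-28 + 8)*0 = -20*0 = 0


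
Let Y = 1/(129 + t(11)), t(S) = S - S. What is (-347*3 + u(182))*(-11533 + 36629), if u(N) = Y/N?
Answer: -306680611156/11739 ≈ -2.6125e+7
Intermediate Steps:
t(S) = 0
Y = 1/129 (Y = 1/(129 + 0) = 1/129 ≈ 0.0077519)
u(N) = 1/(129*N)
(-347*3 + u(182))*(-11533 + 36629) = (-347*3 + (1/129)/182)*(-11533 + 36629) = (-1041 + (1/129)*(1/182))*25096 = (-1041 + 1/23478)*25096 = -24440597/23478*25096 = -306680611156/11739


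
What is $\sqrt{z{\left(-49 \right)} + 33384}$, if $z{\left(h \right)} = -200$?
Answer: $4 \sqrt{2074} \approx 182.16$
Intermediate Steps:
$\sqrt{z{\left(-49 \right)} + 33384} = \sqrt{-200 + 33384} = \sqrt{33184} = 4 \sqrt{2074}$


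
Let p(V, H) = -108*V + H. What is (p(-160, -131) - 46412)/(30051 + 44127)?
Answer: -2251/5706 ≈ -0.39450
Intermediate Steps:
p(V, H) = H - 108*V
(p(-160, -131) - 46412)/(30051 + 44127) = ((-131 - 108*(-160)) - 46412)/(30051 + 44127) = ((-131 + 17280) - 46412)/74178 = (17149 - 46412)*(1/74178) = -29263*1/74178 = -2251/5706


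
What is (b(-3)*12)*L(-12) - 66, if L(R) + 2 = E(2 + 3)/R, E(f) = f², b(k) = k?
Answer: 81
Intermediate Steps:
L(R) = -2 + 25/R (L(R) = -2 + (2 + 3)²/R = -2 + 5²/R = -2 + 25/R)
(b(-3)*12)*L(-12) - 66 = (-3*12)*(-2 + 25/(-12)) - 66 = -36*(-2 + 25*(-1/12)) - 66 = -36*(-2 - 25/12) - 66 = -36*(-49/12) - 66 = 147 - 66 = 81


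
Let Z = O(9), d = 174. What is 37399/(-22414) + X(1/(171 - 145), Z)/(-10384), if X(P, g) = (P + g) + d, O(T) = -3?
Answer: -5098403337/3025710688 ≈ -1.6850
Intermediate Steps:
Z = -3
X(P, g) = 174 + P + g (X(P, g) = (P + g) + 174 = 174 + P + g)
37399/(-22414) + X(1/(171 - 145), Z)/(-10384) = 37399/(-22414) + (174 + 1/(171 - 145) - 3)/(-10384) = 37399*(-1/22414) + (174 + 1/26 - 3)*(-1/10384) = -37399/22414 + (174 + 1/26 - 3)*(-1/10384) = -37399/22414 + (4447/26)*(-1/10384) = -37399/22414 - 4447/269984 = -5098403337/3025710688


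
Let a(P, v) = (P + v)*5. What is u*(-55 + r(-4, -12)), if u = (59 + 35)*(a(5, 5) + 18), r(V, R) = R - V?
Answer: -402696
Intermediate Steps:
a(P, v) = 5*P + 5*v
u = 6392 (u = (59 + 35)*((5*5 + 5*5) + 18) = 94*((25 + 25) + 18) = 94*(50 + 18) = 94*68 = 6392)
u*(-55 + r(-4, -12)) = 6392*(-55 + (-12 - 1*(-4))) = 6392*(-55 + (-12 + 4)) = 6392*(-55 - 8) = 6392*(-63) = -402696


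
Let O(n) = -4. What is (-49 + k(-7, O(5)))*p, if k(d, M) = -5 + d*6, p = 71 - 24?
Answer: -4512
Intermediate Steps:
p = 47
k(d, M) = -5 + 6*d
(-49 + k(-7, O(5)))*p = (-49 + (-5 + 6*(-7)))*47 = (-49 + (-5 - 42))*47 = (-49 - 47)*47 = -96*47 = -4512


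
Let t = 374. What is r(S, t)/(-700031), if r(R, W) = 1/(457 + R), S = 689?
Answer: -1/802235526 ≈ -1.2465e-9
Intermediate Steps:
r(S, t)/(-700031) = 1/((457 + 689)*(-700031)) = -1/700031/1146 = (1/1146)*(-1/700031) = -1/802235526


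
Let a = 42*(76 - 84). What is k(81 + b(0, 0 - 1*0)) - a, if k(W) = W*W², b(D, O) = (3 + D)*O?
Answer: 531777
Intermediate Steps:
b(D, O) = O*(3 + D)
a = -336 (a = 42*(-8) = -336)
k(W) = W³
k(81 + b(0, 0 - 1*0)) - a = (81 + (0 - 1*0)*(3 + 0))³ - 1*(-336) = (81 + (0 + 0)*3)³ + 336 = (81 + 0*3)³ + 336 = (81 + 0)³ + 336 = 81³ + 336 = 531441 + 336 = 531777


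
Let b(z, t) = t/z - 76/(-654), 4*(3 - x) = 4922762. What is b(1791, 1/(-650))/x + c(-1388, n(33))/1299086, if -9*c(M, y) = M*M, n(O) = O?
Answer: -16714365928187248513/101435771517057534375 ≈ -0.16478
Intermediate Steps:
x = -2461375/2 (x = 3 - ¼*4922762 = 3 - 2461381/2 = -2461375/2 ≈ -1.2307e+6)
b(z, t) = 38/327 + t/z (b(z, t) = t/z - 76*(-1/654) = t/z + 38/327 = 38/327 + t/z)
c(M, y) = -M²/9 (c(M, y) = -M*M/9 = -M²/9)
b(1791, 1/(-650))/x + c(-1388, n(33))/1299086 = (38/327 + 1/(-650*1791))/(-2461375/2) - ⅑*(-1388)²/1299086 = (38/327 - 1/650*1/1791)*(-2/2461375) - ⅑*1926544*(1/1299086) = (38/327 - 1/1164150)*(-2/2461375) - 1926544/9*1/1299086 = (14745791/126892350)*(-2/2461375) - 963272/5845887 = -14745791/156164828990625 - 963272/5845887 = -16714365928187248513/101435771517057534375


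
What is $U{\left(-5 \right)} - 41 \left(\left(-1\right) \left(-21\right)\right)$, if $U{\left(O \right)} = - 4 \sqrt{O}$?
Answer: $-861 - 4 i \sqrt{5} \approx -861.0 - 8.9443 i$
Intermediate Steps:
$U{\left(-5 \right)} - 41 \left(\left(-1\right) \left(-21\right)\right) = - 4 \sqrt{-5} - 41 \left(\left(-1\right) \left(-21\right)\right) = - 4 i \sqrt{5} - 861 = -861 - 4 i \sqrt{5}$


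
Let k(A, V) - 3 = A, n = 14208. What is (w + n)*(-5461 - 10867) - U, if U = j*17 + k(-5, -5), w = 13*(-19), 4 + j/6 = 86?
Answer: -227963570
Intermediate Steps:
j = 492 (j = -24 + 6*86 = -24 + 516 = 492)
k(A, V) = 3 + A
w = -247
U = 8362 (U = 492*17 + (3 - 5) = 8364 - 2 = 8362)
(w + n)*(-5461 - 10867) - U = (-247 + 14208)*(-5461 - 10867) - 1*8362 = 13961*(-16328) - 8362 = -227955208 - 8362 = -227963570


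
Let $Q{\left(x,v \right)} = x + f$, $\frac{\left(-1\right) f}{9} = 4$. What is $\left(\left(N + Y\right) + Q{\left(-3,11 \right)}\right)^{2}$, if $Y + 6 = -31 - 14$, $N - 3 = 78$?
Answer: $81$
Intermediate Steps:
$N = 81$ ($N = 3 + 78 = 81$)
$f = -36$ ($f = \left(-9\right) 4 = -36$)
$Q{\left(x,v \right)} = -36 + x$ ($Q{\left(x,v \right)} = x - 36 = -36 + x$)
$Y = -51$ ($Y = -6 - 45 = -51$)
$\left(\left(N + Y\right) + Q{\left(-3,11 \right)}\right)^{2} = \left(\left(81 - 51\right) - 39\right)^{2} = \left(30 - 39\right)^{2} = \left(-9\right)^{2} = 81$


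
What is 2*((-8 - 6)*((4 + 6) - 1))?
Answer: -252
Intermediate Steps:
2*((-8 - 6)*((4 + 6) - 1)) = 2*(-14*(10 - 1)) = 2*(-14*9) = 2*(-126) = -252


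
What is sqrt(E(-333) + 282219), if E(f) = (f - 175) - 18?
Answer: sqrt(281693) ≈ 530.75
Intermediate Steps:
E(f) = -193 + f (E(f) = (-175 + f) - 18 = -193 + f)
sqrt(E(-333) + 282219) = sqrt((-193 - 333) + 282219) = sqrt(-526 + 282219) = sqrt(281693)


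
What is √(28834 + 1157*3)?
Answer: √32305 ≈ 179.74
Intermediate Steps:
√(28834 + 1157*3) = √(28834 + 3471) = √32305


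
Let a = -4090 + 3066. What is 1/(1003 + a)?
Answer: -1/21 ≈ -0.047619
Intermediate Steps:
a = -1024
1/(1003 + a) = 1/(1003 - 1024) = 1/(-21) = -1/21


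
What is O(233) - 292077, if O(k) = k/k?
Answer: -292076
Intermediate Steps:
O(k) = 1
O(233) - 292077 = 1 - 292077 = -292076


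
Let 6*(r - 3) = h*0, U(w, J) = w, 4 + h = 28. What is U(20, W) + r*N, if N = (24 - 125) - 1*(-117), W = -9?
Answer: 68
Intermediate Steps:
h = 24 (h = -4 + 28 = 24)
r = 3 (r = 3 + (24*0)/6 = 3 + (⅙)*0 = 3 + 0 = 3)
N = 16 (N = -101 + 117 = 16)
U(20, W) + r*N = 20 + 3*16 = 20 + 48 = 68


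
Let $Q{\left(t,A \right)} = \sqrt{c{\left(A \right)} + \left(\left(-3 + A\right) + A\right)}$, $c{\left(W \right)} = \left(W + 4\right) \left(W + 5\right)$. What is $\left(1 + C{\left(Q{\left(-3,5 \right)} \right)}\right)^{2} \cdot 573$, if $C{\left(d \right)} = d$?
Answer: $56154 + 1146 \sqrt{97} \approx 67441.0$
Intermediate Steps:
$c{\left(W \right)} = \left(4 + W\right) \left(5 + W\right)$
$Q{\left(t,A \right)} = \sqrt{17 + A^{2} + 11 A}$ ($Q{\left(t,A \right)} = \sqrt{\left(20 + A^{2} + 9 A\right) + \left(\left(-3 + A\right) + A\right)} = \sqrt{\left(20 + A^{2} + 9 A\right) + \left(-3 + 2 A\right)} = \sqrt{17 + A^{2} + 11 A}$)
$\left(1 + C{\left(Q{\left(-3,5 \right)} \right)}\right)^{2} \cdot 573 = \left(1 + \sqrt{17 + 5^{2} + 11 \cdot 5}\right)^{2} \cdot 573 = \left(1 + \sqrt{17 + 25 + 55}\right)^{2} \cdot 573 = \left(1 + \sqrt{97}\right)^{2} \cdot 573 = 573 \left(1 + \sqrt{97}\right)^{2}$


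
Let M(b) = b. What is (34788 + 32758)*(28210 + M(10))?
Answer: 1906148120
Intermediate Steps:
(34788 + 32758)*(28210 + M(10)) = (34788 + 32758)*(28210 + 10) = 67546*28220 = 1906148120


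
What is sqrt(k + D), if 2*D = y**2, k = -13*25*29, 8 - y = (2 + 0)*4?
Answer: 5*I*sqrt(377) ≈ 97.082*I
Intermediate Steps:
y = 0 (y = 8 - (2 + 0)*4 = 8 - 2*4 = 8 - 1*8 = 8 - 8 = 0)
k = -9425 (k = -325*29 = -9425)
D = 0 (D = (1/2)*0**2 = (1/2)*0 = 0)
sqrt(k + D) = sqrt(-9425 + 0) = sqrt(-9425) = 5*I*sqrt(377)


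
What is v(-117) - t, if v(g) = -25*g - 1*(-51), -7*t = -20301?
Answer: 531/7 ≈ 75.857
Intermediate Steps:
t = 20301/7 (t = -1/7*(-20301) = 20301/7 ≈ 2900.1)
v(g) = 51 - 25*g (v(g) = -25*g + 51 = 51 - 25*g)
v(-117) - t = (51 - 25*(-117)) - 1*20301/7 = (51 + 2925) - 20301/7 = 2976 - 20301/7 = 531/7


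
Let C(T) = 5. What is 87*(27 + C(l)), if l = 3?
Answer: 2784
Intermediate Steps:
87*(27 + C(l)) = 87*(27 + 5) = 87*32 = 2784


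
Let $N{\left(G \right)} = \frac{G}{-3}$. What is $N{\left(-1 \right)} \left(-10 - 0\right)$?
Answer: $- \frac{10}{3} \approx -3.3333$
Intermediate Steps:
$N{\left(G \right)} = - \frac{G}{3}$ ($N{\left(G \right)} = G \left(- \frac{1}{3}\right) = - \frac{G}{3}$)
$N{\left(-1 \right)} \left(-10 - 0\right) = \left(- \frac{1}{3}\right) \left(-1\right) \left(-10 - 0\right) = \frac{-10 + \left(1 + \left(-3 + 2\right)\right)}{3} = \frac{-10 + \left(1 - 1\right)}{3} = \frac{-10 + 0}{3} = \frac{1}{3} \left(-10\right) = - \frac{10}{3}$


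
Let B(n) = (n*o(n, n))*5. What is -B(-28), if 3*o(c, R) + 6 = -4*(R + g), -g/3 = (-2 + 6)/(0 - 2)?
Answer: 11480/3 ≈ 3826.7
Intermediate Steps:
g = 6 (g = -3*(-2 + 6)/(0 - 2) = -12/(-2) = -12*(-1)/2 = -3*(-2) = 6)
o(c, R) = -10 - 4*R/3 (o(c, R) = -2 + (-4*(R + 6))/3 = -2 + (-4*(6 + R))/3 = -2 + (-24 - 4*R)/3 = -2 + (-8 - 4*R/3) = -10 - 4*R/3)
B(n) = 5*n*(-10 - 4*n/3) (B(n) = (n*(-10 - 4*n/3))*5 = 5*n*(-10 - 4*n/3))
-B(-28) = -(-10)*(-28)*(15 + 2*(-28))/3 = -(-10)*(-28)*(15 - 56)/3 = -(-10)*(-28)*(-41)/3 = -1*(-11480/3) = 11480/3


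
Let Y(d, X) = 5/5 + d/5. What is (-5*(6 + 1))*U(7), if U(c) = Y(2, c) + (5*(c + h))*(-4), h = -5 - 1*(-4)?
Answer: 4151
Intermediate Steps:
Y(d, X) = 1 + d/5 (Y(d, X) = 5*(⅕) + d*(⅕) = 1 + d/5)
h = -1 (h = -5 + 4 = -1)
U(c) = 107/5 - 20*c (U(c) = (1 + (⅕)*2) + (5*(c - 1))*(-4) = (1 + ⅖) + (5*(-1 + c))*(-4) = 7/5 + (-5 + 5*c)*(-4) = 7/5 + (20 - 20*c) = 107/5 - 20*c)
(-5*(6 + 1))*U(7) = (-5*(6 + 1))*(107/5 - 20*7) = (-5*7)*(107/5 - 140) = -35*(-593/5) = 4151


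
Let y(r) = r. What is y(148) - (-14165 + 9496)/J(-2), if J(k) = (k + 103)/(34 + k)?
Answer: 164356/101 ≈ 1627.3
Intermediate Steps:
J(k) = (103 + k)/(34 + k)
y(148) - (-14165 + 9496)/J(-2) = 148 - (-14165 + 9496)/((103 - 2)/(34 - 2)) = 148 - (-4669)/(101/32) = 148 - (-4669)/((1/32)*101) = 148 - (-4669)/101/32 = 148 - (-4669)*32/101 = 148 - 1*(-149408/101) = 148 + 149408/101 = 164356/101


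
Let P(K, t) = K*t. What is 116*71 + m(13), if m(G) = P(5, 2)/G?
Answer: 107078/13 ≈ 8236.8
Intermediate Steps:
m(G) = 10/G (m(G) = (5*2)/G = 10/G)
116*71 + m(13) = 116*71 + 10/13 = 8236 + 10*(1/13) = 8236 + 10/13 = 107078/13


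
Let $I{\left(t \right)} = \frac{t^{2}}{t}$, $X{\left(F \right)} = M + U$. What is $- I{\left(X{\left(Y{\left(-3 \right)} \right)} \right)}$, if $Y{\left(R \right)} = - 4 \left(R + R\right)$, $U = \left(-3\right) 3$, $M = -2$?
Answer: $11$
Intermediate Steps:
$U = -9$
$Y{\left(R \right)} = - 8 R$ ($Y{\left(R \right)} = - 4 \cdot 2 R = - 8 R$)
$X{\left(F \right)} = -11$ ($X{\left(F \right)} = -2 - 9 = -11$)
$I{\left(t \right)} = t$
$- I{\left(X{\left(Y{\left(-3 \right)} \right)} \right)} = \left(-1\right) \left(-11\right) = 11$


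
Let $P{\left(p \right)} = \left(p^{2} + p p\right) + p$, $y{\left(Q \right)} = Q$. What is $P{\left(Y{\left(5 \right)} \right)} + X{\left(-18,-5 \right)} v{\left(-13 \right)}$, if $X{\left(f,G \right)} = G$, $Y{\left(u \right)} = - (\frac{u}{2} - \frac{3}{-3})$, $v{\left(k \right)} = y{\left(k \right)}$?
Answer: $86$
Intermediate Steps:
$v{\left(k \right)} = k$
$Y{\left(u \right)} = -1 - \frac{u}{2}$ ($Y{\left(u \right)} = - (u \frac{1}{2} - -1) = - (\frac{u}{2} + 1) = - (1 + \frac{u}{2}) = -1 - \frac{u}{2}$)
$P{\left(p \right)} = p + 2 p^{2}$ ($P{\left(p \right)} = \left(p^{2} + p^{2}\right) + p = 2 p^{2} + p = p + 2 p^{2}$)
$P{\left(Y{\left(5 \right)} \right)} + X{\left(-18,-5 \right)} v{\left(-13 \right)} = \left(-1 - \frac{5}{2}\right) \left(1 + 2 \left(-1 - \frac{5}{2}\right)\right) - -65 = \left(-1 - \frac{5}{2}\right) \left(1 + 2 \left(-1 - \frac{5}{2}\right)\right) + 65 = - \frac{7 \left(1 + 2 \left(- \frac{7}{2}\right)\right)}{2} + 65 = - \frac{7 \left(1 - 7\right)}{2} + 65 = \left(- \frac{7}{2}\right) \left(-6\right) + 65 = 21 + 65 = 86$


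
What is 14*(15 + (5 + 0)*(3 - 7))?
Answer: -70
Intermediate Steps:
14*(15 + (5 + 0)*(3 - 7)) = 14*(15 + 5*(-4)) = 14*(15 - 20) = 14*(-5) = -70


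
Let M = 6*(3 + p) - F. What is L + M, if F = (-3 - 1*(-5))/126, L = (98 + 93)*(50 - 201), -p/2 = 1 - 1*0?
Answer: -1816606/63 ≈ -28835.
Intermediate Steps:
p = -2 (p = -2*(1 - 1*0) = -2*(1 + 0) = -2*1 = -2)
L = -28841 (L = 191*(-151) = -28841)
F = 1/63 (F = (-3 + 5)*(1/126) = 2*(1/126) = 1/63 ≈ 0.015873)
M = 377/63 (M = 6*(3 - 2) - 1*1/63 = 6*1 - 1/63 = 6 - 1/63 = 377/63 ≈ 5.9841)
L + M = -28841 + 377/63 = -1816606/63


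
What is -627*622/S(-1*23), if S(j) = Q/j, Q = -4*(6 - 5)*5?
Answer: -4484931/10 ≈ -4.4849e+5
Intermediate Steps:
Q = -20 (Q = -4*5 = -20)
S(j) = -20/j
-627*622/S(-1*23) = -627/(-20/((-1*23))/622) = -627/(-20/(-23)*(1/622)) = -627/(-20*(-1/23)*(1/622)) = -627/((20/23)*(1/622)) = -627/10/7153 = -627*7153/10 = -4484931/10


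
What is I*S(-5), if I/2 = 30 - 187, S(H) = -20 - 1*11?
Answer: 9734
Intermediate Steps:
S(H) = -31 (S(H) = -20 - 11 = -31)
I = -314 (I = 2*(30 - 187) = 2*(-157) = -314)
I*S(-5) = -314*(-31) = 9734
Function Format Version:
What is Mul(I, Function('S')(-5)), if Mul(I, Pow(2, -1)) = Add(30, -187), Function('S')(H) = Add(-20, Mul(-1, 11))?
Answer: 9734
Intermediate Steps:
Function('S')(H) = -31 (Function('S')(H) = Add(-20, -11) = -31)
I = -314 (I = Mul(2, Add(30, -187)) = Mul(2, -157) = -314)
Mul(I, Function('S')(-5)) = Mul(-314, -31) = 9734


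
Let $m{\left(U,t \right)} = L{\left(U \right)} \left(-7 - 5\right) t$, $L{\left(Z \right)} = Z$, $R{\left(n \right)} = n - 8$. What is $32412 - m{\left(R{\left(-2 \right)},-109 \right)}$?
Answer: $45492$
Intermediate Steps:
$R{\left(n \right)} = -8 + n$ ($R{\left(n \right)} = n - 8 = -8 + n$)
$m{\left(U,t \right)} = - 12 U t$ ($m{\left(U,t \right)} = U \left(-7 - 5\right) t = U \left(-12\right) t = - 12 U t$)
$32412 - m{\left(R{\left(-2 \right)},-109 \right)} = 32412 - \left(-12\right) \left(-8 - 2\right) \left(-109\right) = 32412 - \left(-12\right) \left(-10\right) \left(-109\right) = 32412 - -13080 = 32412 + 13080 = 45492$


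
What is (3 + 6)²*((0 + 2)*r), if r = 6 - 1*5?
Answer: 162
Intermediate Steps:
r = 1 (r = 6 - 5 = 1)
(3 + 6)²*((0 + 2)*r) = (3 + 6)²*((0 + 2)*1) = 9²*(2*1) = 81*2 = 162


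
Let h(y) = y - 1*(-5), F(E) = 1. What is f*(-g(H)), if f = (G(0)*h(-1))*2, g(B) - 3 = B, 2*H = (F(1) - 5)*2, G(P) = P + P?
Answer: 0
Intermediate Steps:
G(P) = 2*P
h(y) = 5 + y (h(y) = y + 5 = 5 + y)
H = -4 (H = ((1 - 5)*2)/2 = (-4*2)/2 = (1/2)*(-8) = -4)
g(B) = 3 + B
f = 0 (f = ((2*0)*(5 - 1))*2 = (0*4)*2 = 0*2 = 0)
f*(-g(H)) = 0*(-(3 - 4)) = 0*(-1*(-1)) = 0*1 = 0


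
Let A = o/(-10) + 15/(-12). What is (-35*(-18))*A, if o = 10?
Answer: -2835/2 ≈ -1417.5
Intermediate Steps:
A = -9/4 (A = 10/(-10) + 15/(-12) = 10*(-1/10) + 15*(-1/12) = -1 - 5/4 = -9/4 ≈ -2.2500)
(-35*(-18))*A = -35*(-18)*(-9/4) = 630*(-9/4) = -2835/2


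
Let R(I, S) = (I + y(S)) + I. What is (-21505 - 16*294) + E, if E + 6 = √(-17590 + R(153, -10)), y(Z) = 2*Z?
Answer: -26215 + 2*I*√4326 ≈ -26215.0 + 131.54*I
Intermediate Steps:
R(I, S) = 2*I + 2*S (R(I, S) = (I + 2*S) + I = 2*I + 2*S)
E = -6 + 2*I*√4326 (E = -6 + √(-17590 + (2*153 + 2*(-10))) = -6 + √(-17590 + (306 - 20)) = -6 + √(-17590 + 286) = -6 + √(-17304) = -6 + 2*I*√4326 ≈ -6.0 + 131.54*I)
(-21505 - 16*294) + E = (-21505 - 16*294) + (-6 + 2*I*√4326) = (-21505 - 1*4704) + (-6 + 2*I*√4326) = (-21505 - 4704) + (-6 + 2*I*√4326) = -26209 + (-6 + 2*I*√4326) = -26215 + 2*I*√4326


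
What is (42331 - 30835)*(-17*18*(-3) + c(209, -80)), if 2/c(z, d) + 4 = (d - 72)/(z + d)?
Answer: 1761664284/167 ≈ 1.0549e+7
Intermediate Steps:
c(z, d) = 2/(-4 + (-72 + d)/(d + z)) (c(z, d) = 2/(-4 + (d - 72)/(z + d)) = 2/(-4 + (-72 + d)/(d + z)))
(42331 - 30835)*(-17*18*(-3) + c(209, -80)) = (42331 - 30835)*(-17*18*(-3) + 2*(-1*(-80) - 1*209)/(72 + 3*(-80) + 4*209)) = 11496*(-306*(-3) + 2*(80 - 209)/(72 - 240 + 836)) = 11496*(918 + 2*(-129)/668) = 11496*(918 + 2*(1/668)*(-129)) = 11496*(918 - 129/334) = 11496*(306483/334) = 1761664284/167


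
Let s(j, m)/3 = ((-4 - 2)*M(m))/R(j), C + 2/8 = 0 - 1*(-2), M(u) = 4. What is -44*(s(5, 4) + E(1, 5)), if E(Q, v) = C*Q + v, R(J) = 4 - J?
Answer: -3465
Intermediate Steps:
C = 7/4 (C = -¼ + (0 - 1*(-2)) = -¼ + (0 + 2) = -¼ + 2 = 7/4 ≈ 1.7500)
E(Q, v) = v + 7*Q/4 (E(Q, v) = 7*Q/4 + v = v + 7*Q/4)
s(j, m) = -72/(4 - j) (s(j, m) = 3*(((-4 - 2)*4)/(4 - j)) = 3*((-6*4)/(4 - j)) = 3*(-24/(4 - j)) = -72/(4 - j))
-44*(s(5, 4) + E(1, 5)) = -44*(72/(-4 + 5) + (5 + (7/4)*1)) = -44*(72/1 + (5 + 7/4)) = -44*(72*1 + 27/4) = -44*(72 + 27/4) = -44*315/4 = -3465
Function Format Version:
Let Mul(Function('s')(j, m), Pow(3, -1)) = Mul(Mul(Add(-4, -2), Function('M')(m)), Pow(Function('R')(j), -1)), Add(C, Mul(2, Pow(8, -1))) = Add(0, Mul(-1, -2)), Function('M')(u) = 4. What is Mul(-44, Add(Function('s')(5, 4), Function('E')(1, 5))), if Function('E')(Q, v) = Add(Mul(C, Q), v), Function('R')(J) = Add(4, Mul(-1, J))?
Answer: -3465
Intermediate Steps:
C = Rational(7, 4) (C = Add(Rational(-1, 4), Add(0, Mul(-1, -2))) = Add(Rational(-1, 4), Add(0, 2)) = Add(Rational(-1, 4), 2) = Rational(7, 4) ≈ 1.7500)
Function('E')(Q, v) = Add(v, Mul(Rational(7, 4), Q)) (Function('E')(Q, v) = Add(Mul(Rational(7, 4), Q), v) = Add(v, Mul(Rational(7, 4), Q)))
Function('s')(j, m) = Mul(-72, Pow(Add(4, Mul(-1, j)), -1)) (Function('s')(j, m) = Mul(3, Mul(Mul(Add(-4, -2), 4), Pow(Add(4, Mul(-1, j)), -1))) = Mul(3, Mul(Mul(-6, 4), Pow(Add(4, Mul(-1, j)), -1))) = Mul(3, Mul(-24, Pow(Add(4, Mul(-1, j)), -1))) = Mul(-72, Pow(Add(4, Mul(-1, j)), -1)))
Mul(-44, Add(Function('s')(5, 4), Function('E')(1, 5))) = Mul(-44, Add(Mul(72, Pow(Add(-4, 5), -1)), Add(5, Mul(Rational(7, 4), 1)))) = Mul(-44, Add(Mul(72, Pow(1, -1)), Add(5, Rational(7, 4)))) = Mul(-44, Add(Mul(72, 1), Rational(27, 4))) = Mul(-44, Add(72, Rational(27, 4))) = Mul(-44, Rational(315, 4)) = -3465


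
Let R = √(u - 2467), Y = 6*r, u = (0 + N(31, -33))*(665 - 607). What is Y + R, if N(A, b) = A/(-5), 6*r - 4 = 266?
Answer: 270 + I*√70665/5 ≈ 270.0 + 53.166*I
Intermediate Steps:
r = 45 (r = ⅔ + (⅙)*266 = ⅔ + 133/3 = 45)
N(A, b) = -A/5 (N(A, b) = A*(-⅕) = -A/5)
u = -1798/5 (u = (0 - ⅕*31)*(665 - 607) = (0 - 31/5)*58 = -31/5*58 = -1798/5 ≈ -359.60)
Y = 270 (Y = 6*45 = 270)
R = I*√70665/5 (R = √(-1798/5 - 2467) = √(-14133/5) = I*√70665/5 ≈ 53.166*I)
Y + R = 270 + I*√70665/5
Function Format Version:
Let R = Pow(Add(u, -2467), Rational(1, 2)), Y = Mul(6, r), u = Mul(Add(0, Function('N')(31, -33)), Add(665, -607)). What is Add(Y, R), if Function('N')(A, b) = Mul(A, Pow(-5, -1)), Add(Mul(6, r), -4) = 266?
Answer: Add(270, Mul(Rational(1, 5), I, Pow(70665, Rational(1, 2)))) ≈ Add(270.00, Mul(53.166, I))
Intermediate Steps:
r = 45 (r = Add(Rational(2, 3), Mul(Rational(1, 6), 266)) = Add(Rational(2, 3), Rational(133, 3)) = 45)
Function('N')(A, b) = Mul(Rational(-1, 5), A) (Function('N')(A, b) = Mul(A, Rational(-1, 5)) = Mul(Rational(-1, 5), A))
u = Rational(-1798, 5) (u = Mul(Add(0, Mul(Rational(-1, 5), 31)), Add(665, -607)) = Mul(Add(0, Rational(-31, 5)), 58) = Mul(Rational(-31, 5), 58) = Rational(-1798, 5) ≈ -359.60)
Y = 270 (Y = Mul(6, 45) = 270)
R = Mul(Rational(1, 5), I, Pow(70665, Rational(1, 2))) (R = Pow(Add(Rational(-1798, 5), -2467), Rational(1, 2)) = Pow(Rational(-14133, 5), Rational(1, 2)) = Mul(Rational(1, 5), I, Pow(70665, Rational(1, 2))) ≈ Mul(53.166, I))
Add(Y, R) = Add(270, Mul(Rational(1, 5), I, Pow(70665, Rational(1, 2))))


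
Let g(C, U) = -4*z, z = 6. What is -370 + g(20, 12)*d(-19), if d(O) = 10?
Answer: -610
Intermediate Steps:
g(C, U) = -24 (g(C, U) = -4*6 = -24)
-370 + g(20, 12)*d(-19) = -370 - 24*10 = -370 - 240 = -610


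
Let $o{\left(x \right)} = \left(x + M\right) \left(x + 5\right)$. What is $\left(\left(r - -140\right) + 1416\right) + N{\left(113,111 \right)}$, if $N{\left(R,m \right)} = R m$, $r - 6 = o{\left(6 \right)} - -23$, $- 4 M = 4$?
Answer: $14183$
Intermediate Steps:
$M = -1$ ($M = \left(- \frac{1}{4}\right) 4 = -1$)
$o{\left(x \right)} = \left(-1 + x\right) \left(5 + x\right)$ ($o{\left(x \right)} = \left(x - 1\right) \left(x + 5\right) = \left(-1 + x\right) \left(5 + x\right)$)
$r = 84$ ($r = 6 + \left(\left(-5 + 6^{2} + 4 \cdot 6\right) - -23\right) = 6 + \left(\left(-5 + 36 + 24\right) + 23\right) = 6 + \left(55 + 23\right) = 6 + 78 = 84$)
$\left(\left(r - -140\right) + 1416\right) + N{\left(113,111 \right)} = \left(\left(84 - -140\right) + 1416\right) + 113 \cdot 111 = \left(\left(84 + 140\right) + 1416\right) + 12543 = \left(224 + 1416\right) + 12543 = 1640 + 12543 = 14183$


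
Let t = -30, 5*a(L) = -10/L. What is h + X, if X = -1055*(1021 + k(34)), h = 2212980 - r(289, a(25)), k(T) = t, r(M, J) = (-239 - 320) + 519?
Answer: 1167515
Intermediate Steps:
a(L) = -2/L (a(L) = (-10/L)/5 = -2/L)
r(M, J) = -40 (r(M, J) = -559 + 519 = -40)
k(T) = -30
h = 2213020 (h = 2212980 - 1*(-40) = 2212980 + 40 = 2213020)
X = -1045505 (X = -1055*(1021 - 30) = -1055*991 = -1045505)
h + X = 2213020 - 1045505 = 1167515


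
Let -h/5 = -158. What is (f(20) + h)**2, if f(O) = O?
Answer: 656100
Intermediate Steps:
h = 790 (h = -5*(-158) = 790)
(f(20) + h)**2 = (20 + 790)**2 = 810**2 = 656100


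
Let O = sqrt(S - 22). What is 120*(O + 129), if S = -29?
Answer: 15480 + 120*I*sqrt(51) ≈ 15480.0 + 856.97*I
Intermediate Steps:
O = I*sqrt(51) (O = sqrt(-29 - 22) = sqrt(-51) = I*sqrt(51) ≈ 7.1414*I)
120*(O + 129) = 120*(I*sqrt(51) + 129) = 120*(129 + I*sqrt(51)) = 15480 + 120*I*sqrt(51)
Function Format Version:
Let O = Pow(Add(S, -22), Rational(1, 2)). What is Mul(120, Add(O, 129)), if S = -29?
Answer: Add(15480, Mul(120, I, Pow(51, Rational(1, 2)))) ≈ Add(15480., Mul(856.97, I))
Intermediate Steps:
O = Mul(I, Pow(51, Rational(1, 2))) (O = Pow(Add(-29, -22), Rational(1, 2)) = Pow(-51, Rational(1, 2)) = Mul(I, Pow(51, Rational(1, 2))) ≈ Mul(7.1414, I))
Mul(120, Add(O, 129)) = Mul(120, Add(Mul(I, Pow(51, Rational(1, 2))), 129)) = Mul(120, Add(129, Mul(I, Pow(51, Rational(1, 2))))) = Add(15480, Mul(120, I, Pow(51, Rational(1, 2))))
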